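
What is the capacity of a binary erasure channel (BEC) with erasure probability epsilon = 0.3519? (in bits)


C = 1 - epsilon = 1 - 0.3519 = 0.6481

0.6481 bits


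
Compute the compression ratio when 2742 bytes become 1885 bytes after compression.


Ratio = original / compressed = 2742 / 1885 = 1.4546

1.4546


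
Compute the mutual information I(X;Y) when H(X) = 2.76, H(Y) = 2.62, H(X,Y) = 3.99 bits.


I(X;Y) = H(X) + H(Y) - H(X,Y) = 2.76 + 2.62 - 3.99 = 1.39

1.39 bits


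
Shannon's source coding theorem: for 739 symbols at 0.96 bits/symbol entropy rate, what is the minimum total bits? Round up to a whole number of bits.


Minimum bits >= n * H = 739 * 0.96 = 709.44, rounded up to a whole number of bits = 710

710 bits


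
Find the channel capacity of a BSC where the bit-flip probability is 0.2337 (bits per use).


H(p) = -p*log2(p) - (1-p)*log2(1-p) = -0.2337*log2(0.2337) - 0.7663*log2(0.7663) = 0.490132 + 0.294274 = 0.7844. C = 1 - H(p) = 1 - 0.7844 = 0.2156

0.2156 bits


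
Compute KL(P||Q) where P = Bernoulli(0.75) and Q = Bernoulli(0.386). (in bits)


KL = p*log2(p/q) + (1-p)*log2((1-p)/(1-q)) = 0.75*log2(0.75/0.386) + 0.25*log2(0.25/0.614) = 0.3946

0.3946 bits


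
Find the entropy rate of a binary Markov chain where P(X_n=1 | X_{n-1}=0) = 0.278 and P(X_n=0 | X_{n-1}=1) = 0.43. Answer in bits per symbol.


Stationary distribution: pi_0 = p10/(p01+p10) = 0.6073, pi_1 = 0.3927. Entropy rate H' = pi_0*H(p01) + pi_1*H(p10) = 0.6073*0.8527 + 0.3927*0.9858 = 0.905

0.905 bits/symbol


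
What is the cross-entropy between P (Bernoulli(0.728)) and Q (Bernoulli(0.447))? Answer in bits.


H(P,Q) = -p*log2(q) - (1-p)*log2(1-q). -0.728*log2(0.447) = 0.845684; -0.272*log2(0.553) = 0.232464. H(P,Q) = 0.845684 + 0.232464 = 1.0781

1.0781 bits


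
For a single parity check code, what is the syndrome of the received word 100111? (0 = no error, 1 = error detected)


Syndrome = XOR of all bits = 1 XOR 0 XOR 0 XOR 1 XOR 1 XOR 1 = 0

0


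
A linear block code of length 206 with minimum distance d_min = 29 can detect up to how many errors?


Detection capability = d_min - 1 = 29 - 1 = 28

28 errors


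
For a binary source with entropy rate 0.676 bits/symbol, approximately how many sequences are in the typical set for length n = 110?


log2|A_typical| = nH = 110 * 0.676 = 74.36, so |A_typical| ~ 2^74.36 = 2.424e+22

2.424e+22


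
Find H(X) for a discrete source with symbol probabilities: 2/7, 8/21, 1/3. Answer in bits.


H = -sum(p_i * log2(p_i)). Terms: -(2/7)*log2(2/7) = 0.516387; -(8/21)*log2(8/21) = 0.530407; -(1/3)*log2(1/3) = 0.528321. H = 0.516387 + 0.530407 + 0.528321 = 1.5751

1.5751 bits


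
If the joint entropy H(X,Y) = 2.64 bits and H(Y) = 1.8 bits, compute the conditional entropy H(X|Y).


H(X|Y) = H(X,Y) - H(Y) = 2.64 - 1.8 = 0.84

0.84 bits


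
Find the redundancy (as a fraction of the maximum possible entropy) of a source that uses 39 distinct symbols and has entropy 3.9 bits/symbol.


H_max = log2(K) = log2(39) = 5.2854 bits/symbol. Redundancy = 1 - H/H_max = 1 - 3.9/5.2854 = 1 - 0.7379 = 0.2621

0.2621


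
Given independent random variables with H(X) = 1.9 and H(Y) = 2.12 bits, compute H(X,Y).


For independent variables, H(X,Y) = H(X) + H(Y) = 1.9 + 2.12 = 4.02

4.02 bits


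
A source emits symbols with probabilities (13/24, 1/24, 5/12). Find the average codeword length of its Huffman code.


Huffman construction (repeatedly merge the two least-probable nodes; each merge adds 1 bit to every symbol beneath it): 1/24 + 5/12 = 11/24; 11/24 + 13/24 = 1. Resulting codeword lengths (in the order the probabilities were given): (1, 2, 2). L_avg = sum(p_i * l_i) = 13/24*1 + 1/24*2 + 5/12*2 = 35/24 = 1.4583

1.4583 bits


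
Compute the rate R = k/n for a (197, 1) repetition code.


Rate = k/n = 1/197

1/197


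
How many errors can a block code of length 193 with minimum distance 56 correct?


Correction capability = floor((d-1)/2) = floor((56-1)/2) = 27

27 errors


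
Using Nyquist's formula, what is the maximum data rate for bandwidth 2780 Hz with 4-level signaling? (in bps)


Rate = 2 * B * log2(M) = 2 * 2780 * 2.0 = 11120.0

11120.0 bps


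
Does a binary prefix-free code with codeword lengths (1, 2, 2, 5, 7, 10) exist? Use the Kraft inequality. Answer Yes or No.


Kraft sum = sum(2^(-l_i)) = 1.04, need <= 1. Result: violated (a binary prefix-free code with these lengths cannot exist)

No


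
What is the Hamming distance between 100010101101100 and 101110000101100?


Count differing positions: . . ^ ^ . . ^ . ^ . . . . . . = 4 differences

4


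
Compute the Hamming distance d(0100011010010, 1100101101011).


Count differing positions: ^ . . . ^ ^ . ^ ^ ^ . . ^ = 7 differences

7


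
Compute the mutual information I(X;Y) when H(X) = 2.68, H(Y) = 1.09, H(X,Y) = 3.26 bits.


I(X;Y) = H(X) + H(Y) - H(X,Y) = 2.68 + 1.09 - 3.26 = 0.51

0.51 bits


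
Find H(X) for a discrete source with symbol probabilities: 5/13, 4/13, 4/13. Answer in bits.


H = -sum(p_i * log2(p_i)). Terms: -(5/13)*log2(5/13) = 0.530197; -(4/13)*log2(4/13) = 0.523212; -(4/13)*log2(4/13) = 0.523212. H = 0.530197 + 0.523212 + 0.523212 = 1.5766

1.5766 bits


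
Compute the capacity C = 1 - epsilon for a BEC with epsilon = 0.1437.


C = 1 - epsilon = 1 - 0.1437 = 0.8563

0.8563 bits


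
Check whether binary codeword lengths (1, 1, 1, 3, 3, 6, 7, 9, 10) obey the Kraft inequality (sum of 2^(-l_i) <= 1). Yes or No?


Kraft sum = sum(2^(-l_i)) = 1.7764, need <= 1. Result: violated (a binary prefix-free code with these lengths cannot exist)

No


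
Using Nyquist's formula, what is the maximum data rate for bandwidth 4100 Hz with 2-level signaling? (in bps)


Rate = 2 * B * log2(M) = 2 * 4100 * 1.0 = 8200.0

8200.0 bps


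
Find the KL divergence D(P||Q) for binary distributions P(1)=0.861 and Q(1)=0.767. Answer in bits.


KL = p*log2(p/q) + (1-p)*log2((1-p)/(1-q)) = 0.861*log2(0.861/0.767) + 0.139*log2(0.139/0.233) = 0.04

0.04 bits


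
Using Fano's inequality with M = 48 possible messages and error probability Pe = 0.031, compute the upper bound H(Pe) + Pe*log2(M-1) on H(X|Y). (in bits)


H(Pe) = -Pe*log2(Pe) - (1-Pe)*log2(1-Pe) = -0.031*log2(0.031) - 0.969*log2(0.969) = 0.155359 + 0.044023 = 0.1994. Pe*log2(M-1) = 0.031*log2(47) = 0.172192. Bound = H(Pe) + Pe*log2(M-1) = 0.155359 + 0.044023 + 0.172192 = 0.3716

0.3716 bits


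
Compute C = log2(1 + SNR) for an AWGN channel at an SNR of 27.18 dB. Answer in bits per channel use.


SNR_linear = 10^(27.18/10) = 522.3962; C = log2(1 + SNR_linear) = log2(1 + 522.3962) = 9.0318

9.0318 bits/channel use


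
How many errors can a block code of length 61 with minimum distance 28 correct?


Correction capability = floor((d-1)/2) = floor((28-1)/2) = 13

13 errors


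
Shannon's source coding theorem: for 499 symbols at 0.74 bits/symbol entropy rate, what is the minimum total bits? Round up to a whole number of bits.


Minimum bits >= n * H = 499 * 0.74 = 369.26, rounded up to a whole number of bits = 370

370 bits


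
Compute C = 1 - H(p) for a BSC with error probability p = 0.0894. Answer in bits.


H(p) = -p*log2(p) - (1-p)*log2(1-p) = -0.0894*log2(0.0894) - 0.9106*log2(0.9106) = 0.311432 + 0.123032 = 0.4345. C = 1 - H(p) = 1 - 0.4345 = 0.5655

0.5655 bits


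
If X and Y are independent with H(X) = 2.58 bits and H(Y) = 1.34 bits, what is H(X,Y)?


For independent variables, H(X,Y) = H(X) + H(Y) = 2.58 + 1.34 = 3.92

3.92 bits


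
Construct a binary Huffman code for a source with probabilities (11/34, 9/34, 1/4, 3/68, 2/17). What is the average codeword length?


Huffman construction (repeatedly merge the two least-probable nodes; each merge adds 1 bit to every symbol beneath it): 3/68 + 2/17 = 11/68; 11/68 + 1/4 = 7/17; 9/34 + 11/34 = 10/17; 7/17 + 10/17 = 1. Resulting codeword lengths (in the order the probabilities were given): (2, 2, 2, 3, 3). L_avg = sum(p_i * l_i) = 11/34*2 + 9/34*2 + 1/4*2 + 3/68*3 + 2/17*3 = 147/68 = 2.1618

2.1618 bits


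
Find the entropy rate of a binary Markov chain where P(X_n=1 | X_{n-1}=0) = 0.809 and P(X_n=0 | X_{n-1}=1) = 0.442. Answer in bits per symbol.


Stationary distribution: pi_0 = p10/(p01+p10) = 0.3533, pi_1 = 0.6467. Entropy rate H' = pi_0*H(p01) + pi_1*H(p10) = 0.3533*0.7036 + 0.6467*0.9903 = 0.889

0.889 bits/symbol


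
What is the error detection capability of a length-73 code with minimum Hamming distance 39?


Detection capability = d_min - 1 = 39 - 1 = 38

38 errors


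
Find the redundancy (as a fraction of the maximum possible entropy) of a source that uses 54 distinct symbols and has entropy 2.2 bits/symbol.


H_max = log2(K) = log2(54) = 5.7549 bits/symbol. Redundancy = 1 - H/H_max = 1 - 2.2/5.7549 = 1 - 0.3823 = 0.6177

0.6177


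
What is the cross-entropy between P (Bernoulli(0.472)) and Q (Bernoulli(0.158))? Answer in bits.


H(P,Q) = -p*log2(q) - (1-p)*log2(1-q). -0.472*log2(0.158) = 1.256466; -0.528*log2(0.842) = 0.131001. H(P,Q) = 1.256466 + 0.131001 = 1.3875

1.3875 bits


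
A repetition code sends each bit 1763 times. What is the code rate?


Rate = k/n = 1/1763

1/1763


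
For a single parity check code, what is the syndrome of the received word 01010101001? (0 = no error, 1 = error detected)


Syndrome = XOR of all bits = 0 XOR 1 XOR 0 XOR 1 XOR 0 XOR 1 XOR 0 XOR 1 XOR 0 XOR 0 XOR 1 = 1

1


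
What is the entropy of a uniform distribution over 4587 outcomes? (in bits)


H = log2(n) = log2(4587) = 12.1633

12.1633 bits


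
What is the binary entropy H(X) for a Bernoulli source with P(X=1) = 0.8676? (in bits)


H = -p*log2(p) - (1-p)*log2(1-p). -0.8676*log2(0.8676) = 0.177770; -0.1324*log2(0.1324) = 0.386214. H = 0.177770 + 0.386214 = 0.564

0.564 bits


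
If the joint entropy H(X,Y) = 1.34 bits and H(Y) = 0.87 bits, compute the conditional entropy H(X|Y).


H(X|Y) = H(X,Y) - H(Y) = 1.34 - 0.87 = 0.47

0.47 bits


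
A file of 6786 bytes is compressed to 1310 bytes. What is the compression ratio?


Ratio = original / compressed = 6786 / 1310 = 5.1802

5.1802


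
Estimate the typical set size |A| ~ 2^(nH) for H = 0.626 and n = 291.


log2|A_typical| = nH = 291 * 0.626 = 182.166, so |A_typical| ~ 2^182.166 = 6.877e+54

6.877e+54


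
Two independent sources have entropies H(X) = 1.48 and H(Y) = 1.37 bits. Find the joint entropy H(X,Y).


For independent variables, H(X,Y) = H(X) + H(Y) = 1.48 + 1.37 = 2.85

2.85 bits


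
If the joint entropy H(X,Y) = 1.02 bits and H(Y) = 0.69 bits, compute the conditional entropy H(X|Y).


H(X|Y) = H(X,Y) - H(Y) = 1.02 - 0.69 = 0.33

0.33 bits


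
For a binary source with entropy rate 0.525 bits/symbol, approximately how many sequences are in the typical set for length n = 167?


log2|A_typical| = nH = 167 * 0.525 = 87.675, so |A_typical| ~ 2^87.675 = 2.471e+26

2.471e+26


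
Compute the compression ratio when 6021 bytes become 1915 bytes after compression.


Ratio = original / compressed = 6021 / 1915 = 3.1441

3.1441


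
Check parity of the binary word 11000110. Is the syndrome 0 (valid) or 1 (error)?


Syndrome = XOR of all bits = 1 XOR 1 XOR 0 XOR 0 XOR 0 XOR 1 XOR 1 XOR 0 = 0

0


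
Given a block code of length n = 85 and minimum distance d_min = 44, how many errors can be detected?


Detection capability = d_min - 1 = 44 - 1 = 43

43 errors


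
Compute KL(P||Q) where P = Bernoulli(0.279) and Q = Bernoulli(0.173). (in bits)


KL = p*log2(p/q) + (1-p)*log2((1-p)/(1-q)) = 0.279*log2(0.279/0.173) + 0.721*log2(0.721/0.827) = 0.0497

0.0497 bits


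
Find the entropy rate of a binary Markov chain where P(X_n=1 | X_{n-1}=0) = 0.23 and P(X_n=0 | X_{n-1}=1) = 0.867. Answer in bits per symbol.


Stationary distribution: pi_0 = p10/(p01+p10) = 0.7903, pi_1 = 0.2097. Entropy rate H' = pi_0*H(p01) + pi_1*H(p10) = 0.7903*0.778 + 0.2097*0.5656 = 0.7335

0.7335 bits/symbol


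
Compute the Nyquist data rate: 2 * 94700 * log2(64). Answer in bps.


Rate = 2 * B * log2(M) = 2 * 94700 * 6.0 = 1136400.0

1136400.0 bps


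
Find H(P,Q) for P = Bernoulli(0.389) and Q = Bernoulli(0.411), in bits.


H(P,Q) = -p*log2(q) - (1-p)*log2(1-q). -0.389*log2(0.411) = 0.499005; -0.611*log2(0.589) = 0.466597. H(P,Q) = 0.499005 + 0.466597 = 0.9656

0.9656 bits


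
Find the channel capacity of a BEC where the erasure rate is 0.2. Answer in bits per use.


C = 1 - epsilon = 1 - 0.2 = 0.8

0.8 bits


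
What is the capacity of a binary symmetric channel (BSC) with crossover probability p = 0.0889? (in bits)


H(p) = -p*log2(p) - (1-p)*log2(1-p) = -0.0889*log2(0.0889) - 0.9111*log2(0.9111) = 0.310410 + 0.122378 = 0.4328. C = 1 - H(p) = 1 - 0.4328 = 0.5672

0.5672 bits


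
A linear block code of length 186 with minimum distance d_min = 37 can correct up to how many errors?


Correction capability = floor((d-1)/2) = floor((37-1)/2) = 18

18 errors


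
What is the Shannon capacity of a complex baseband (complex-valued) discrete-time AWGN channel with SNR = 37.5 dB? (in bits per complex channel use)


SNR_linear = 10^(37.5/10) = 5623.4133; C = log2(1 + SNR_linear) = log2(1 + 5623.4133) = 12.4575

12.4575 bits/channel use


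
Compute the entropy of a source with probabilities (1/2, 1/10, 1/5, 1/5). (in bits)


H = -sum(p_i * log2(p_i)). Terms: -(1/2)*log2(1/2) = 0.500000; -(1/10)*log2(1/10) = 0.332193; -(1/5)*log2(1/5) = 0.464386; -(1/5)*log2(1/5) = 0.464386. H = 0.500000 + 0.332193 + 0.464386 + 0.464386 = 1.761

1.761 bits


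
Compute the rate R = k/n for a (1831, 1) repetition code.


Rate = k/n = 1/1831

1/1831


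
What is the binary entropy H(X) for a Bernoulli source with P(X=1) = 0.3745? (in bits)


H = -p*log2(p) - (1-p)*log2(1-p). -0.3745*log2(0.3745) = 0.530652; -0.6255*log2(0.6255) = 0.423412. H = 0.530652 + 0.423412 = 0.9541

0.9541 bits


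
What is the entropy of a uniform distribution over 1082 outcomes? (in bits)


H = log2(n) = log2(1082) = 10.0795

10.0795 bits


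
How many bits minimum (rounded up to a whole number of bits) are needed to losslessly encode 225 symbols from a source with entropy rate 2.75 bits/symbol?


Minimum bits >= n * H = 225 * 2.75 = 618.75, rounded up to a whole number of bits = 619

619 bits


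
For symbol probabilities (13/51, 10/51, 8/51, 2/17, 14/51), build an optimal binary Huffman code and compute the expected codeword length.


Huffman construction (repeatedly merge the two least-probable nodes; each merge adds 1 bit to every symbol beneath it): 2/17 + 8/51 = 14/51; 10/51 + 13/51 = 23/51; 14/51 + 14/51 = 28/51; 23/51 + 28/51 = 1. Resulting codeword lengths (in the order the probabilities were given): (2, 2, 3, 3, 2). L_avg = sum(p_i * l_i) = 13/51*2 + 10/51*2 + 8/51*3 + 2/17*3 + 14/51*2 = 116/51 = 2.2745

2.2745 bits


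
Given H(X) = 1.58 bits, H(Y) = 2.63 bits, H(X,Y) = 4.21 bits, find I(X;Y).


I(X;Y) = H(X) + H(Y) - H(X,Y) = 1.58 + 2.63 - 4.21 = 0.0

0.0 bits


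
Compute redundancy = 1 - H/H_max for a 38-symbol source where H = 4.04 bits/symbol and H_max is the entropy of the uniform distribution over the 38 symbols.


H_max = log2(K) = log2(38) = 5.2479 bits/symbol. Redundancy = 1 - H/H_max = 1 - 4.04/5.2479 = 1 - 0.7698 = 0.2302

0.2302


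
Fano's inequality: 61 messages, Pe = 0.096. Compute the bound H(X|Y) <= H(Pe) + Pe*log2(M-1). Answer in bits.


H(Pe) = -Pe*log2(Pe) - (1-Pe)*log2(1-Pe) = -0.096*log2(0.096) - 0.904*log2(0.904) = 0.324559 + 0.131627 = 0.4562. Pe*log2(M-1) = 0.096*log2(60) = 0.567061. Bound = H(Pe) + Pe*log2(M-1) = 0.324559 + 0.131627 + 0.567061 = 1.0232

1.0232 bits


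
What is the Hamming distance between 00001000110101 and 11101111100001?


Count differing positions: ^ ^ ^ . . ^ ^ ^ . ^ . ^ . . = 8 differences

8


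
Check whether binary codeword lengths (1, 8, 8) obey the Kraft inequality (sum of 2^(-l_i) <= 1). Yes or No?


Kraft sum = sum(2^(-l_i)) = 0.5078, need <= 1. Result: satisfied (a binary prefix-free code with these lengths exists)

Yes


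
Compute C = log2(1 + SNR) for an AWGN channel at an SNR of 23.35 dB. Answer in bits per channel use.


SNR_linear = 10^(23.35/10) = 216.2719; C = log2(1 + SNR_linear) = log2(1 + 216.2719) = 7.7634

7.7634 bits/channel use


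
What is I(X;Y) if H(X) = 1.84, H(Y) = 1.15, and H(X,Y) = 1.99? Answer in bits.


I(X;Y) = H(X) + H(Y) - H(X,Y) = 1.84 + 1.15 - 1.99 = 1.0

1.0 bits


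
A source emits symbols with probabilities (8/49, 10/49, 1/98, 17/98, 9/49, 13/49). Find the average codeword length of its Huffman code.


Huffman construction (repeatedly merge the two least-probable nodes; each merge adds 1 bit to every symbol beneath it): 1/98 + 8/49 = 17/98; 17/98 + 17/98 = 17/49; 9/49 + 10/49 = 19/49; 13/49 + 17/49 = 30/49; 19/49 + 30/49 = 1. Resulting codeword lengths (in the order the probabilities were given): (4, 2, 4, 3, 2, 2). L_avg = sum(p_i * l_i) = 8/49*4 + 10/49*2 + 1/98*4 + 17/98*3 + 9/49*2 + 13/49*2 = 247/98 = 2.5204

2.5204 bits


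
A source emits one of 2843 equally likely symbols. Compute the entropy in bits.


H = log2(n) = log2(2843) = 11.4732

11.4732 bits


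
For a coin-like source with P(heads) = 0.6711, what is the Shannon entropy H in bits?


H = -p*log2(p) - (1-p)*log2(1-p). -0.6711*log2(0.6711) = 0.386151; -0.3289*log2(0.3289) = 0.527647. H = 0.386151 + 0.527647 = 0.9138

0.9138 bits


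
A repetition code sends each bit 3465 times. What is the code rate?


Rate = k/n = 1/3465

1/3465


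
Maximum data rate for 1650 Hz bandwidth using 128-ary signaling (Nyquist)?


Rate = 2 * B * log2(M) = 2 * 1650 * 7.0 = 23100.0

23100.0 bps


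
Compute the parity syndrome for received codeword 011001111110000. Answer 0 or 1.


Syndrome = XOR of all bits = 0 XOR 1 XOR 1 XOR 0 XOR 0 XOR 1 XOR 1 XOR 1 XOR 1 XOR 1 XOR 1 XOR 0 XOR 0 XOR 0 XOR 0 = 0

0


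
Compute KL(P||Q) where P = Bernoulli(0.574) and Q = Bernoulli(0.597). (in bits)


KL = p*log2(p/q) + (1-p)*log2((1-p)/(1-q)) = 0.574*log2(0.574/0.597) + 0.426*log2(0.426/0.403) = 0.0016

0.0016 bits


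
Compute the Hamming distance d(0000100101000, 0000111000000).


Count differing positions: . . . . . ^ ^ ^ . ^ . . . = 4 differences

4


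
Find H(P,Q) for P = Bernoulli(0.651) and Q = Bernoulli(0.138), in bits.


H(P,Q) = -p*log2(q) - (1-p)*log2(1-q). -0.651*log2(0.138) = 1.860076; -0.349*log2(0.862) = 0.074770. H(P,Q) = 1.860076 + 0.074770 = 1.9348

1.9348 bits


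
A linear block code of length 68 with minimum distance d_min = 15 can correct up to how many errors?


Correction capability = floor((d-1)/2) = floor((15-1)/2) = 7

7 errors


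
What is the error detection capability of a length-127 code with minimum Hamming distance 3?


Detection capability = d_min - 1 = 3 - 1 = 2

2 errors


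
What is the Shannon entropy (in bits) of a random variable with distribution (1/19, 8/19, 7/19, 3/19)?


H = -sum(p_i * log2(p_i)). Terms: -(1/19)*log2(1/19) = 0.223575; -(8/19)*log2(8/19) = 0.525443; -(7/19)*log2(7/19) = 0.530737; -(3/19)*log2(3/19) = 0.420468. H = 0.223575 + 0.525443 + 0.530737 + 0.420468 = 1.7002

1.7002 bits


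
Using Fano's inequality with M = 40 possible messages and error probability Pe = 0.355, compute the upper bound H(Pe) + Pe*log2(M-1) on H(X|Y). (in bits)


H(Pe) = -Pe*log2(Pe) - (1-Pe)*log2(1-Pe) = -0.355*log2(0.355) - 0.645*log2(0.645) = 0.530409 + 0.408046 = 0.9385. Pe*log2(M-1) = 0.355*log2(39) = 1.876318. Bound = H(Pe) + Pe*log2(M-1) = 0.530409 + 0.408046 + 1.876318 = 2.8148

2.8148 bits


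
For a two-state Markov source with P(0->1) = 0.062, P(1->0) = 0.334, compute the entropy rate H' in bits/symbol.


Stationary distribution: pi_0 = p10/(p01+p10) = 0.8434, pi_1 = 0.1566. Entropy rate H' = pi_0*H(p01) + pi_1*H(p10) = 0.8434*0.3353 + 0.1566*0.919 = 0.4267

0.4267 bits/symbol


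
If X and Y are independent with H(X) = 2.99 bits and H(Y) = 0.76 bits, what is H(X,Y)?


For independent variables, H(X,Y) = H(X) + H(Y) = 2.99 + 0.76 = 3.75

3.75 bits


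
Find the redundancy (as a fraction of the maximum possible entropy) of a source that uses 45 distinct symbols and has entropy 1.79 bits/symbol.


H_max = log2(K) = log2(45) = 5.4919 bits/symbol. Redundancy = 1 - H/H_max = 1 - 1.79/5.4919 = 1 - 0.3259 = 0.6741

0.6741


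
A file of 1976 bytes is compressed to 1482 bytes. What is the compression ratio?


Ratio = original / compressed = 1976 / 1482 = 1.3333

1.3333


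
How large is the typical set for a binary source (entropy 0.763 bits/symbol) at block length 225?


log2|A_typical| = nH = 225 * 0.763 = 171.675, so |A_typical| ~ 2^171.675 = 4.779e+51

4.779e+51


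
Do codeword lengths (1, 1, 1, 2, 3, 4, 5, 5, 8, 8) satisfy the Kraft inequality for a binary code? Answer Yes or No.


Kraft sum = sum(2^(-l_i)) = 2.0078, need <= 1. Result: violated (a binary prefix-free code with these lengths cannot exist)

No


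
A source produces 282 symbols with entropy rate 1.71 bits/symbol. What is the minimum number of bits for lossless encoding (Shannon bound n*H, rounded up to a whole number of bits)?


Minimum bits >= n * H = 282 * 1.71 = 482.22, rounded up to a whole number of bits = 483

483 bits


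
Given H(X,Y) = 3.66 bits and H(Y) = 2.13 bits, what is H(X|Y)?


H(X|Y) = H(X,Y) - H(Y) = 3.66 - 2.13 = 1.53

1.53 bits


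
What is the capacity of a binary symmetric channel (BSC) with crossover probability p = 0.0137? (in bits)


H(p) = -p*log2(p) - (1-p)*log2(1-p) = -0.0137*log2(0.0137) - 0.9863*log2(0.9863) = 0.084799 + 0.019629 = 0.1044. C = 1 - H(p) = 1 - 0.1044 = 0.8956

0.8956 bits


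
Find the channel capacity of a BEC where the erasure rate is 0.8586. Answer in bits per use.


C = 1 - epsilon = 1 - 0.8586 = 0.1414

0.1414 bits


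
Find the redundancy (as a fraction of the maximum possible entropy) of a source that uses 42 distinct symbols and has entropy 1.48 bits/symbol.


H_max = log2(K) = log2(42) = 5.3923 bits/symbol. Redundancy = 1 - H/H_max = 1 - 1.48/5.3923 = 1 - 0.2745 = 0.7255

0.7255


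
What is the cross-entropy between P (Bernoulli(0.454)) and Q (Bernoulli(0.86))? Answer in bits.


H(P,Q) = -p*log2(q) - (1-p)*log2(1-q). -0.454*log2(0.86) = 0.098787; -0.546*log2(0.14) = 1.548730. H(P,Q) = 0.098787 + 1.548730 = 1.6475

1.6475 bits


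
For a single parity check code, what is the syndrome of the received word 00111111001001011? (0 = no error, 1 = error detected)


Syndrome = XOR of all bits = 0 XOR 0 XOR 1 XOR 1 XOR 1 XOR 1 XOR 1 XOR 1 XOR 0 XOR 0 XOR 1 XOR 0 XOR 0 XOR 1 XOR 0 XOR 1 XOR 1 = 0

0


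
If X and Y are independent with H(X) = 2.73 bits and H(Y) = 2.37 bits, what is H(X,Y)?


For independent variables, H(X,Y) = H(X) + H(Y) = 2.73 + 2.37 = 5.1

5.1 bits


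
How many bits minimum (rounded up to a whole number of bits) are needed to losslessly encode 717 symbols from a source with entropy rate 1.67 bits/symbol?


Minimum bits >= n * H = 717 * 1.67 = 1197.39, rounded up to a whole number of bits = 1198

1198 bits


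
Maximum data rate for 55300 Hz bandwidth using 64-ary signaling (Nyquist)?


Rate = 2 * B * log2(M) = 2 * 55300 * 6.0 = 663600.0

663600.0 bps


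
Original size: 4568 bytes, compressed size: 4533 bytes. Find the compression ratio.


Ratio = original / compressed = 4568 / 4533 = 1.0077

1.0077


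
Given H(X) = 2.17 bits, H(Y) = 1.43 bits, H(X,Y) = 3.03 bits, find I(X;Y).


I(X;Y) = H(X) + H(Y) - H(X,Y) = 2.17 + 1.43 - 3.03 = 0.57

0.57 bits


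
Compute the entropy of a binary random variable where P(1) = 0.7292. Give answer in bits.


H = -p*log2(p) - (1-p)*log2(1-p). -0.7292*log2(0.7292) = 0.332233; -0.2708*log2(0.2708) = 0.510377. H = 0.332233 + 0.510377 = 0.8426

0.8426 bits


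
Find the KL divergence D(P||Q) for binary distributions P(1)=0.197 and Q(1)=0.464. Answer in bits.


KL = p*log2(p/q) + (1-p)*log2((1-p)/(1-q)) = 0.197*log2(0.197/0.464) + 0.803*log2(0.803/0.536) = 0.2248

0.2248 bits


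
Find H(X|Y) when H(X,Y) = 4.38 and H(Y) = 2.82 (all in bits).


H(X|Y) = H(X,Y) - H(Y) = 4.38 - 2.82 = 1.56

1.56 bits


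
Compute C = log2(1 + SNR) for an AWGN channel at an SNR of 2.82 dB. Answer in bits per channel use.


SNR_linear = 10^(2.82/10) = 1.9143; C = log2(1 + SNR_linear) = log2(1 + 1.9143) = 1.5431

1.5431 bits/channel use


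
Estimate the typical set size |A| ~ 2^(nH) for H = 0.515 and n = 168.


log2|A_typical| = nH = 168 * 0.515 = 86.52, so |A_typical| ~ 2^86.52 = 1.109e+26

1.109e+26


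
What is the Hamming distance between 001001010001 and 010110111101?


Count differing positions: . ^ ^ ^ ^ ^ ^ . ^ ^ . . = 8 differences

8


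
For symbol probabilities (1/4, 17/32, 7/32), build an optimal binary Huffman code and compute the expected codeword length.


Huffman construction (repeatedly merge the two least-probable nodes; each merge adds 1 bit to every symbol beneath it): 7/32 + 1/4 = 15/32; 15/32 + 17/32 = 1. Resulting codeword lengths (in the order the probabilities were given): (2, 1, 2). L_avg = sum(p_i * l_i) = 1/4*2 + 17/32*1 + 7/32*2 = 47/32 = 1.4688

1.4688 bits


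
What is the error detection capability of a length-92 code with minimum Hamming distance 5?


Detection capability = d_min - 1 = 5 - 1 = 4

4 errors


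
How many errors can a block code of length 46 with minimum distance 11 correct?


Correction capability = floor((d-1)/2) = floor((11-1)/2) = 5

5 errors


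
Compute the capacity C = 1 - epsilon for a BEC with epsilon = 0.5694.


C = 1 - epsilon = 1 - 0.5694 = 0.4306

0.4306 bits


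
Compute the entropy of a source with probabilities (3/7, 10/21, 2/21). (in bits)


H = -sum(p_i * log2(p_i)). Terms: -(3/7)*log2(3/7) = 0.523882; -(10/21)*log2(10/21) = 0.509709; -(2/21)*log2(2/21) = 0.323078. H = 0.523882 + 0.509709 + 0.323078 = 1.3567

1.3567 bits


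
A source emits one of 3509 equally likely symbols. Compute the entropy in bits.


H = log2(n) = log2(3509) = 11.7768

11.7768 bits


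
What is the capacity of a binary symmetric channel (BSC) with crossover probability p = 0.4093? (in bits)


H(p) = -p*log2(p) - (1-p)*log2(1-p) = -0.4093*log2(0.4093) - 0.5907*log2(0.5907) = 0.527493 + 0.448638 = 0.9761. C = 1 - H(p) = 1 - 0.9761 = 0.0239

0.0239 bits


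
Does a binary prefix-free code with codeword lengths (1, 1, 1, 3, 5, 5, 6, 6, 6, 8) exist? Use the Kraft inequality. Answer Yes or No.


Kraft sum = sum(2^(-l_i)) = 1.7383, need <= 1. Result: violated (a binary prefix-free code with these lengths cannot exist)

No


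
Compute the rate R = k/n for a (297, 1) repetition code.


Rate = k/n = 1/297

1/297


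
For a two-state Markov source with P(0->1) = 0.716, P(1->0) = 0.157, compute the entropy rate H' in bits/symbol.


Stationary distribution: pi_0 = p10/(p01+p10) = 0.1798, pi_1 = 0.8202. Entropy rate H' = pi_0*H(p01) + pi_1*H(p10) = 0.1798*0.8608 + 0.8202*0.6271 = 0.6691

0.6691 bits/symbol


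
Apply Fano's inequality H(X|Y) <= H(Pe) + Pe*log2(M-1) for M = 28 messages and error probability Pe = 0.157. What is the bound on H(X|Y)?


H(Pe) = -Pe*log2(Pe) - (1-Pe)*log2(1-Pe) = -0.157*log2(0.157) - 0.843*log2(0.843) = 0.419373 + 0.207711 = 0.6271. Pe*log2(M-1) = 0.157*log2(27) = 0.746517. Bound = H(Pe) + Pe*log2(M-1) = 0.419373 + 0.207711 + 0.746517 = 1.3736

1.3736 bits


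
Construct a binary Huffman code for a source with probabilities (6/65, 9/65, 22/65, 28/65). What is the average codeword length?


Huffman construction (repeatedly merge the two least-probable nodes; each merge adds 1 bit to every symbol beneath it): 6/65 + 9/65 = 3/13; 3/13 + 22/65 = 37/65; 28/65 + 37/65 = 1. Resulting codeword lengths (in the order the probabilities were given): (3, 3, 2, 1). L_avg = sum(p_i * l_i) = 6/65*3 + 9/65*3 + 22/65*2 + 28/65*1 = 9/5 = 1.8

1.8 bits


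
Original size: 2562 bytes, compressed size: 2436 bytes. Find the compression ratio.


Ratio = original / compressed = 2562 / 2436 = 1.0517

1.0517


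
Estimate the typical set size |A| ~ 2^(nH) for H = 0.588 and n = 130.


log2|A_typical| = nH = 130 * 0.588 = 76.44, so |A_typical| ~ 2^76.44 = 1.025e+23

1.025e+23


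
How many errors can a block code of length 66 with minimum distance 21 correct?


Correction capability = floor((d-1)/2) = floor((21-1)/2) = 10

10 errors


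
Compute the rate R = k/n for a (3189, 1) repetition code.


Rate = k/n = 1/3189

1/3189


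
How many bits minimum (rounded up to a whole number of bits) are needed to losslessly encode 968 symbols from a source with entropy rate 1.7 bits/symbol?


Minimum bits >= n * H = 968 * 1.7 = 1645.6, rounded up to a whole number of bits = 1646

1646 bits


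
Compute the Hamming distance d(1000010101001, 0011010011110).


Count differing positions: ^ . ^ ^ . . . ^ ^ . ^ ^ ^ = 8 differences

8


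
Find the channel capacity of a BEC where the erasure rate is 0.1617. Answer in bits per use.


C = 1 - epsilon = 1 - 0.1617 = 0.8383

0.8383 bits


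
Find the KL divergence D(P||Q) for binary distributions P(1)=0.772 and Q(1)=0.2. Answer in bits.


KL = p*log2(p/q) + (1-p)*log2((1-p)/(1-q)) = 0.772*log2(0.772/0.2) + 0.228*log2(0.228/0.8) = 1.0914

1.0914 bits


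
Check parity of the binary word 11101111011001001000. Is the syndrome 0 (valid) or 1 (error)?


Syndrome = XOR of all bits = 1 XOR 1 XOR 1 XOR 0 XOR 1 XOR 1 XOR 1 XOR 1 XOR 0 XOR 1 XOR 1 XOR 0 XOR 0 XOR 1 XOR 0 XOR 0 XOR 1 XOR 0 XOR 0 XOR 0 = 1

1


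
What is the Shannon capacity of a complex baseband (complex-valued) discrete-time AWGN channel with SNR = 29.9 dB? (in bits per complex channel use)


SNR_linear = 10^(29.9/10) = 977.2372; C = log2(1 + SNR_linear) = log2(1 + 977.2372) = 9.934

9.934 bits/channel use


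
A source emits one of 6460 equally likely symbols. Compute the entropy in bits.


H = log2(n) = log2(6460) = 12.6573

12.6573 bits


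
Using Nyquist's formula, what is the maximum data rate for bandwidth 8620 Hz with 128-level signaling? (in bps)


Rate = 2 * B * log2(M) = 2 * 8620 * 7.0 = 120680.0

120680.0 bps


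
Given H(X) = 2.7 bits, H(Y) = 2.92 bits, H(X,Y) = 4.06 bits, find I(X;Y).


I(X;Y) = H(X) + H(Y) - H(X,Y) = 2.7 + 2.92 - 4.06 = 1.56

1.56 bits


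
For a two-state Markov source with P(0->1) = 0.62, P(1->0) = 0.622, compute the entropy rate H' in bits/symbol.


Stationary distribution: pi_0 = p10/(p01+p10) = 0.5008, pi_1 = 0.4992. Entropy rate H' = pi_0*H(p01) + pi_1*H(p10) = 0.5008*0.958 + 0.4992*0.9566 = 0.9573

0.9573 bits/symbol


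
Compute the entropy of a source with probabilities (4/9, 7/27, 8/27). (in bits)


H = -sum(p_i * log2(p_i)). Terms: -(4/9)*log2(4/9) = 0.519967; -(7/27)*log2(7/27) = 0.504916; -(8/27)*log2(8/27) = 0.519967. H = 0.519967 + 0.504916 + 0.519967 = 1.5448

1.5448 bits


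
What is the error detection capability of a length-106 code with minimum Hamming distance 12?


Detection capability = d_min - 1 = 12 - 1 = 11

11 errors


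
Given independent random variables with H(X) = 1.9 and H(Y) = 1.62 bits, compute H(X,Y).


For independent variables, H(X,Y) = H(X) + H(Y) = 1.9 + 1.62 = 3.52

3.52 bits


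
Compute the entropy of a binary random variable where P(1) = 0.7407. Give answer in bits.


H = -p*log2(p) - (1-p)*log2(1-p). -0.7407*log2(0.7407) = 0.320752; -0.2593*log2(0.2593) = 0.504936. H = 0.320752 + 0.504936 = 0.8257

0.8257 bits


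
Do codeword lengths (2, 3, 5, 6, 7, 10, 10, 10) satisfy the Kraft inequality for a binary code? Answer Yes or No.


Kraft sum = sum(2^(-l_i)) = 0.4326, need <= 1. Result: satisfied (a binary prefix-free code with these lengths exists)

Yes


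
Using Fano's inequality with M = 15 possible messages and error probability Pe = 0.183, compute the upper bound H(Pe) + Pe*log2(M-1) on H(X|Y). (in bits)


H(Pe) = -Pe*log2(Pe) - (1-Pe)*log2(1-Pe) = -0.183*log2(0.183) - 0.817*log2(0.817) = 0.448365 + 0.238231 = 0.6866. Pe*log2(M-1) = 0.183*log2(14) = 0.696746. Bound = H(Pe) + Pe*log2(M-1) = 0.448365 + 0.238231 + 0.696746 = 1.3833

1.3833 bits


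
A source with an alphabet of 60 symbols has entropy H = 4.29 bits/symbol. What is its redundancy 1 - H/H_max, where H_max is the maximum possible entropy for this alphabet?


H_max = log2(K) = log2(60) = 5.9069 bits/symbol. Redundancy = 1 - H/H_max = 1 - 4.29/5.9069 = 1 - 0.7263 = 0.2737

0.2737


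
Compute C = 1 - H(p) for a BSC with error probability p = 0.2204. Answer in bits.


H(p) = -p*log2(p) - (1-p)*log2(1-p) = -0.2204*log2(0.2204) - 0.7796*log2(0.7796) = 0.480870 + 0.280028 = 0.7609. C = 1 - H(p) = 1 - 0.7609 = 0.2391

0.2391 bits


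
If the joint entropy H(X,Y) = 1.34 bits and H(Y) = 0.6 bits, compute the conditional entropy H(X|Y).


H(X|Y) = H(X,Y) - H(Y) = 1.34 - 0.6 = 0.74

0.74 bits


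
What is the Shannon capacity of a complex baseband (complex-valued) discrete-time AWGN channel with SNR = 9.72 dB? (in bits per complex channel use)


SNR_linear = 10^(9.72/10) = 9.3756; C = log2(1 + SNR_linear) = log2(1 + 9.3756) = 3.3751

3.3751 bits/channel use


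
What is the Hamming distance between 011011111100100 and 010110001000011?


Count differing positions: . . ^ ^ . ^ ^ ^ . ^ . . ^ ^ ^ = 9 differences

9


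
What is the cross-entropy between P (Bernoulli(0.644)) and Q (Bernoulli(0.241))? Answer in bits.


H(P,Q) = -p*log2(q) - (1-p)*log2(1-q). -0.644*log2(0.241) = 1.322064; -0.356*log2(0.759) = 0.141627. H(P,Q) = 1.322064 + 0.141627 = 1.4637

1.4637 bits


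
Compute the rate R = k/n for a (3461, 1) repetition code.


Rate = k/n = 1/3461

1/3461


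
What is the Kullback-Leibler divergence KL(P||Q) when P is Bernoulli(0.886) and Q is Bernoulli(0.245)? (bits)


KL = p*log2(p/q) + (1-p)*log2((1-p)/(1-q)) = 0.886*log2(0.886/0.245) + 0.114*log2(0.114/0.755) = 1.3322

1.3322 bits


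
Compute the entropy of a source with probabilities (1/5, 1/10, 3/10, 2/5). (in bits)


H = -sum(p_i * log2(p_i)). Terms: -(1/5)*log2(1/5) = 0.464386; -(1/10)*log2(1/10) = 0.332193; -(3/10)*log2(3/10) = 0.521090; -(2/5)*log2(2/5) = 0.528771. H = 0.464386 + 0.332193 + 0.521090 + 0.528771 = 1.8464

1.8464 bits


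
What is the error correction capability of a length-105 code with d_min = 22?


Correction capability = floor((d-1)/2) = floor((22-1)/2) = 10

10 errors


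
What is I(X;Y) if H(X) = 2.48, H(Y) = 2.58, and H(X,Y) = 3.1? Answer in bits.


I(X;Y) = H(X) + H(Y) - H(X,Y) = 2.48 + 2.58 - 3.1 = 1.96

1.96 bits


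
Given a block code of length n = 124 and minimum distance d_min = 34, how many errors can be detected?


Detection capability = d_min - 1 = 34 - 1 = 33

33 errors


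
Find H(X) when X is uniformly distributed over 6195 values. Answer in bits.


H = log2(n) = log2(6195) = 12.5969

12.5969 bits


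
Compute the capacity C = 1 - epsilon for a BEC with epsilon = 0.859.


C = 1 - epsilon = 1 - 0.859 = 0.141

0.141 bits


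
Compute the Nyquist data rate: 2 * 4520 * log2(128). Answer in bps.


Rate = 2 * B * log2(M) = 2 * 4520 * 7.0 = 63280.0

63280.0 bps


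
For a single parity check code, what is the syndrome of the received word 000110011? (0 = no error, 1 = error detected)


Syndrome = XOR of all bits = 0 XOR 0 XOR 0 XOR 1 XOR 1 XOR 0 XOR 0 XOR 1 XOR 1 = 0

0


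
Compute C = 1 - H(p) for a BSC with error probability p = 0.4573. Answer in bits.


H(p) = -p*log2(p) - (1-p)*log2(1-p) = -0.4573*log2(0.4573) - 0.5427*log2(0.5427) = 0.516194 + 0.478538 = 0.9947. C = 1 - H(p) = 1 - 0.9947 = 0.0053

0.0053 bits


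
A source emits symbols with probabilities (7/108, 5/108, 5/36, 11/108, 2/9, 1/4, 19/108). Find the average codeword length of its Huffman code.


Huffman construction (repeatedly merge the two least-probable nodes; each merge adds 1 bit to every symbol beneath it): 5/108 + 7/108 = 1/9; 11/108 + 1/9 = 23/108; 5/36 + 19/108 = 17/54; 23/108 + 2/9 = 47/108; 1/4 + 17/54 = 61/108; 47/108 + 61/108 = 1. Resulting codeword lengths (in the order the probabilities were given): (4, 4, 3, 3, 2, 2, 3). L_avg = sum(p_i * l_i) = 7/108*4 + 5/108*4 + 5/36*3 + 11/108*3 + 2/9*2 + 1/4*2 + 19/108*3 = 95/36 = 2.6389

2.6389 bits


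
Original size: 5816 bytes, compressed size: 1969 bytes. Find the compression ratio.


Ratio = original / compressed = 5816 / 1969 = 2.9538

2.9538


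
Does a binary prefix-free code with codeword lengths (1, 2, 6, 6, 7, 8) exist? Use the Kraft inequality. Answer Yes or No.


Kraft sum = sum(2^(-l_i)) = 0.793, need <= 1. Result: satisfied (a binary prefix-free code with these lengths exists)

Yes


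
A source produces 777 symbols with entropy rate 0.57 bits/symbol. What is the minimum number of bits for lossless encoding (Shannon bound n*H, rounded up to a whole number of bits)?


Minimum bits >= n * H = 777 * 0.57 = 442.89, rounded up to a whole number of bits = 443

443 bits


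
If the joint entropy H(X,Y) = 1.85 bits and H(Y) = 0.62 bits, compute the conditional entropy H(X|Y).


H(X|Y) = H(X,Y) - H(Y) = 1.85 - 0.62 = 1.23

1.23 bits


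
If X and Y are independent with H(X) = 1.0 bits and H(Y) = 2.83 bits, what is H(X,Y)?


For independent variables, H(X,Y) = H(X) + H(Y) = 1.0 + 2.83 = 3.83

3.83 bits


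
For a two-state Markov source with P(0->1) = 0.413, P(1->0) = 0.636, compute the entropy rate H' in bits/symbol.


Stationary distribution: pi_0 = p10/(p01+p10) = 0.6063, pi_1 = 0.3937. Entropy rate H' = pi_0*H(p01) + pi_1*H(p10) = 0.6063*0.978 + 0.3937*0.946 = 0.9654

0.9654 bits/symbol


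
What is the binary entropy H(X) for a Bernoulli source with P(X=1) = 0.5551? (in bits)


H = -p*log2(p) - (1-p)*log2(1-p). -0.5551*log2(0.5551) = 0.471380; -0.4449*log2(0.4449) = 0.519842. H = 0.471380 + 0.519842 = 0.9912

0.9912 bits


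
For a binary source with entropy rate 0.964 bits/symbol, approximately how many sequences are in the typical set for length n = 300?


log2|A_typical| = nH = 300 * 0.964 = 289.2, so |A_typical| ~ 2^289.2 = 1.143e+87

1.143e+87


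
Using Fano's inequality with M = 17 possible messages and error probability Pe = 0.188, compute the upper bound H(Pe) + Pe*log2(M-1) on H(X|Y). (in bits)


H(Pe) = -Pe*log2(Pe) - (1-Pe)*log2(1-Pe) = -0.188*log2(0.188) - 0.812*log2(0.812) = 0.453305 + 0.243964 = 0.6973. Pe*log2(M-1) = 0.188*log2(16) = 0.752000. Bound = H(Pe) + Pe*log2(M-1) = 0.453305 + 0.243964 + 0.752000 = 1.4493

1.4493 bits


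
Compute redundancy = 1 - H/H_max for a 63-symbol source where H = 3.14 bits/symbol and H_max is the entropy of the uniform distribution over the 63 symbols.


H_max = log2(K) = log2(63) = 5.9773 bits/symbol. Redundancy = 1 - H/H_max = 1 - 3.14/5.9773 = 1 - 0.5253 = 0.4747

0.4747


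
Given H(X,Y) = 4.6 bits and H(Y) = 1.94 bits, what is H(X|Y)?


H(X|Y) = H(X,Y) - H(Y) = 4.6 - 1.94 = 2.66

2.66 bits


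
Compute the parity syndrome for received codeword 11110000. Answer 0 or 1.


Syndrome = XOR of all bits = 1 XOR 1 XOR 1 XOR 1 XOR 0 XOR 0 XOR 0 XOR 0 = 0

0


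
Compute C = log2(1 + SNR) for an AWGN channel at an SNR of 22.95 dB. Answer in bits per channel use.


SNR_linear = 10^(22.95/10) = 197.2423; C = log2(1 + SNR_linear) = log2(1 + 197.2423) = 7.6311

7.6311 bits/channel use


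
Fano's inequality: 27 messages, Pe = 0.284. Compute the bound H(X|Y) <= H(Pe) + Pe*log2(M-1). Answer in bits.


H(Pe) = -Pe*log2(Pe) - (1-Pe)*log2(1-Pe) = -0.284*log2(0.284) - 0.716*log2(0.716) = 0.515755 + 0.345089 = 0.8608. Pe*log2(M-1) = 0.284*log2(26) = 1.334925. Bound = H(Pe) + Pe*log2(M-1) = 0.515755 + 0.345089 + 1.334925 = 2.1958

2.1958 bits
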